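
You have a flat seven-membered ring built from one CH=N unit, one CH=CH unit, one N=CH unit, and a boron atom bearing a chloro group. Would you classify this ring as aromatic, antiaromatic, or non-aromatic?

All ring atoms are sp² and supply a p orbital to the ring (the double-bond atoms are sp², each contributing one p electron; the doubly-bonded nitrogens are pyridine-type — their lone pairs lie in the ring plane, leaving one electron in the p orbital; the boron has an empty p orbital); the conjugation is uninterrupted.
Counting π electrons: 3 × 2 = 6 from the double-bond units + 0 from the B(chloro) atom = 6.
Since 6 = 4·1 + 2, the ring meets the 4n+2 criterion.

Aromatic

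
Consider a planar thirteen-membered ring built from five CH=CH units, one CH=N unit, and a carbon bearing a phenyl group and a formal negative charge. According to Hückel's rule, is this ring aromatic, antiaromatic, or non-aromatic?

Check conjugation: each doubly-bonded ring atom is sp² with one p-orbital electron; each =N– nitrogen is pyridine-type (lone pair in the sp² plane, one electron in the p orbital); the carbanion's lone pair occupies the p orbital — every position has a p orbital, so the cyclic π system is continuous.
Counting π electrons: 6 × 2 = 12 from the double-bond units + 2 from the C(phenyl)(-) atom = 14.
14 = 4(3) + 2, which satisfies Hückel's 4n+2 rule.

Aromatic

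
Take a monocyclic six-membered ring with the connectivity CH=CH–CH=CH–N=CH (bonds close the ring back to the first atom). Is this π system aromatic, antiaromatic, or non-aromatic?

All ring atoms are sp² and supply a p orbital to the ring (each doubly-bonded ring atom is sp² with one p-orbital electron; the doubly-bonded nitrogens are pyridine-type — their lone pairs lie in the ring plane, leaving one electron in the p orbital); the conjugation is uninterrupted.
π-electron count: 3 × 2 = 6 from the 3 double-bond units.
6 = 4(1) + 2, which satisfies Hückel's 4n+2 rule.

Aromatic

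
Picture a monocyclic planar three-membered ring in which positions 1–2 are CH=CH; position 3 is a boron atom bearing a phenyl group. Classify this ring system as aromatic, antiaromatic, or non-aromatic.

Check conjugation: every atom in a ring double bond is sp² and brings one electron to the p orbital; the boron has an empty p orbital — every position has a p orbital, so the cyclic π system is continuous.
Tallying contributions gives 1 × 2 = 2 from the double-bond unit + 0 from the B(phenyl) atom = 2.
With 2 π electrons (n = 0), the Hückel 4n+2 condition holds.

Aromatic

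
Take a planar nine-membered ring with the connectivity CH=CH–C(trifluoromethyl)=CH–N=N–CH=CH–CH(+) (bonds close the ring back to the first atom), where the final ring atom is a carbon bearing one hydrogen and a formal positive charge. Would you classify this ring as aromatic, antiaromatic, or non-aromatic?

Antiaromatic

Every ring atom contributes a p orbital perpendicular to the ring (each doubly-bonded ring atom is sp² with one p-orbital electron; the doubly-bonded nitrogens are pyridine-type — their lone pairs lie in the ring plane, leaving one electron in the p orbital; the carbocation has an empty p orbital), so the π system is cyclic and fully conjugated.
π-electron count: 4 × 2 = 8 from the double-bond units + 0 from the CH(+) atom = 8.
With 8 = 4·2 π electrons, Hückel's rule classifies the planar ring as antiaromatic.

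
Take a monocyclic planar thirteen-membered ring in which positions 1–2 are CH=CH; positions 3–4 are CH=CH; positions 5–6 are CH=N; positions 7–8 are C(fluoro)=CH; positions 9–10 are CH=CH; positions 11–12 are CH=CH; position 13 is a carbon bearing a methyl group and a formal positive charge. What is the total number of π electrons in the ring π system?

All ring atoms are sp² and supply a p orbital to the ring (every atom in a ring double bond is sp² and brings one electron to the p orbital; each sp² =N– keeps its lone pair in-plane and puts one electron into the π system; the carbocation has an empty p orbital); the conjugation is uninterrupted.
π-electron count: 6 × 2 = 12 from the double-bond units + 0 from the C(methyl)(+) atom = 12.

12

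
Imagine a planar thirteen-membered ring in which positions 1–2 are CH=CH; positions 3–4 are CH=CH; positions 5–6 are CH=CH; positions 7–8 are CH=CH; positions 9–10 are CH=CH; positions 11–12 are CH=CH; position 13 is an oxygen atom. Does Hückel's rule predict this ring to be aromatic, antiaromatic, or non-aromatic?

Aromatic

Every ring atom contributes a p orbital perpendicular to the ring (every atom in a ring double bond is sp² and brings one electron to the p orbital; the oxygen donates one lone pair from its p orbital), so the π system is cyclic and fully conjugated.
Tallying contributions gives 6 × 2 = 12 from the double-bond units + 2 from the O atom = 14.
That gives a 4n+2 count (14, n = 3).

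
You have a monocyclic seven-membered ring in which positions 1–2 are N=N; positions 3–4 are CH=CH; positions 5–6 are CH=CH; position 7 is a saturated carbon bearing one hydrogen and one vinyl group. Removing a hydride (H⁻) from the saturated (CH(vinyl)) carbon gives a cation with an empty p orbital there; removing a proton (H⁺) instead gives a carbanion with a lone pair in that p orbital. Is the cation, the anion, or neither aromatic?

In both ions every ring atom is sp² and contributes a p orbital, so both rings are fully conjugated.
Cation: 3 × 2 + 0 = 6 π electrons → 4(1)+2, aromatic.
Anion: 3 × 2 + 2 = 8 π electrons → 4(2), antiaromatic.

The cation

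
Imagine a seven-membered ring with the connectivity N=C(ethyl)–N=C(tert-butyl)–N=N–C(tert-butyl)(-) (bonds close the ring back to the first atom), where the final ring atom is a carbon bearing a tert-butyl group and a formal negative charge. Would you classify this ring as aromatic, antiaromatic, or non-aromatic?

Antiaromatic

Every ring atom contributes a p orbital perpendicular to the ring (every atom in a ring double bond is sp² and brings one electron to the p orbital; each =N– nitrogen is pyridine-type (lone pair in the sp² plane, one electron in the p orbital); the carbanion's lone pair occupies the p orbital), so the π system is cyclic and fully conjugated.
π-electron count: 3 × 2 = 6 from the double-bond units + 2 from the C(tert-butyl)(-) atom = 8.
8 = 4(2); a planar, fully conjugated 4n system is antiaromatic.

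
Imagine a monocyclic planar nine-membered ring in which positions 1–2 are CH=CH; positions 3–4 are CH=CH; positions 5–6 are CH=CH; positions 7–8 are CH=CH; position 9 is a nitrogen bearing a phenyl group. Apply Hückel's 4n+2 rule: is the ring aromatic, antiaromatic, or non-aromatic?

Aromatic

Every ring atom contributes a p orbital perpendicular to the ring (the double-bond atoms are sp², each contributing one p electron; the pyrrole-type nitrogen donates its lone pair from the p orbital), so the π system is cyclic and fully conjugated.
Tallying contributions gives 4 × 2 = 8 from the double-bond units + 2 from the N(phenyl) atom = 10.
10 = 4(2) + 2, which satisfies Hückel's 4n+2 rule.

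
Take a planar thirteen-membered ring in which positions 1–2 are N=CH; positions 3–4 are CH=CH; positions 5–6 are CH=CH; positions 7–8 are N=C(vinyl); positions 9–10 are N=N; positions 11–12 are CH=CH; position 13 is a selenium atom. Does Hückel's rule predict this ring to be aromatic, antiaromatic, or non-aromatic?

Aromatic

Every ring atom contributes a p orbital perpendicular to the ring (every atom in a ring double bond is sp² and brings one electron to the p orbital; each sp² =N– keeps its lone pair in-plane and puts one electron into the π system; the selenium donates one lone pair from its p orbital), so the π system is cyclic and fully conjugated.
Counting π electrons: 6 × 2 = 12 from the double-bond units + 2 from the Se atom = 14.
That gives a 4n+2 count (14, n = 3).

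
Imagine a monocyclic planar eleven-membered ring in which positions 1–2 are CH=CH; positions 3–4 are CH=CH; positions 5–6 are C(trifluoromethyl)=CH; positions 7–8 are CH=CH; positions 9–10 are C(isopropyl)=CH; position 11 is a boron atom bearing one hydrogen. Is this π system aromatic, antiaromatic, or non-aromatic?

Check conjugation: each doubly-bonded ring atom is sp² with one p-orbital electron; the boron has an empty p orbital — every position has a p orbital, so the cyclic π system is continuous.
Tallying contributions gives 5 × 2 = 10 from the double-bond units + 0 from the BH atom = 10.
Since 10 = 4·2 + 2, the ring meets the 4n+2 criterion.

Aromatic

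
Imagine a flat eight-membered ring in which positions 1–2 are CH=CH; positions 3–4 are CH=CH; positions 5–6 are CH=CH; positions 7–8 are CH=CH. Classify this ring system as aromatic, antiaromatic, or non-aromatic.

The p orbitals form a continuous loop: each doubly-bonded ring atom is sp² with one p-orbital electron. The ring is fully conjugated.
π-electron count: 4 × 2 = 8 from the 4 double-bond units.
With 8 = 4·2 π electrons, Hückel's rule classifies the planar ring as antiaromatic.
(The species described is cyclooctatetraene.)

Antiaromatic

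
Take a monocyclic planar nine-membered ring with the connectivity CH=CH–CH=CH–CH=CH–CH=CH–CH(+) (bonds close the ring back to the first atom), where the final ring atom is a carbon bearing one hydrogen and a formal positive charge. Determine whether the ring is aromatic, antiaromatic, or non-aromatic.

Antiaromatic

All ring atoms are sp² and supply a p orbital to the ring (each doubly-bonded ring atom is sp² with one p-orbital electron; the carbocation has an empty p orbital); the conjugation is uninterrupted.
π-electron count: 4 × 2 = 8 from the double-bond units + 0 from the CH(+) atom = 8.
A 4n π count (8, n = 2) in a planar conjugated ring means antiaromatic.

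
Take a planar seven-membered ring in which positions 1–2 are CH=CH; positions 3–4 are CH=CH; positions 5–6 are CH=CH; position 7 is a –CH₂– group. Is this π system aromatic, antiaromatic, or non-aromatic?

Because the tetrahedral CH₂ carbon is sp³ and has no p orbital in the ring π system at the CH2 position, the π system cannot extend all the way around the ring.
Without a continuous loop of overlapping p orbitals the Hückel electron count never comes into play.

Non-aromatic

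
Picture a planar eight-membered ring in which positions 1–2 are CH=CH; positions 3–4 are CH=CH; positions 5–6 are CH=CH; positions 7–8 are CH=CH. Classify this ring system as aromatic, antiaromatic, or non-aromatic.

Antiaromatic

All ring atoms are sp² and supply a p orbital to the ring (every atom in a ring double bond is sp² and brings one electron to the p orbital); the conjugation is uninterrupted.
π-electron count: 4 × 2 = 8 from the 4 double-bond units.
With 8 = 4·2 π electrons, Hückel's rule classifies the planar ring as antiaromatic.
(This ring is cyclooctatetraene.)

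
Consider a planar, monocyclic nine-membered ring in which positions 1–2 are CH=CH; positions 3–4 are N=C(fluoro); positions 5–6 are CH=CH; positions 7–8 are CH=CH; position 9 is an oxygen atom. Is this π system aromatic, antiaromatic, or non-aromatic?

All ring atoms are sp² and supply a p orbital to the ring (each doubly-bonded ring atom is sp² with one p-orbital electron; each =N– nitrogen is pyridine-type (lone pair in the sp² plane, one electron in the p orbital); the oxygen donates one lone pair from its p orbital); the conjugation is uninterrupted.
Adding the contributions, 4 × 2 = 8 from the double-bond units + 2 from the O atom = 10.
With 10 π electrons (n = 2), the Hückel 4n+2 condition holds.

Aromatic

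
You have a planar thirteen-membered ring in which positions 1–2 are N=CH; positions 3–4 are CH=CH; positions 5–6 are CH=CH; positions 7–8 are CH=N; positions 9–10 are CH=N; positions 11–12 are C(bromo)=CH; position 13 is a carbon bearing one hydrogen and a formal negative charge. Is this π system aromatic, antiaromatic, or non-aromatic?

All ring atoms are sp² and supply a p orbital to the ring (the double-bond atoms are sp², each contributing one p electron; the doubly-bonded nitrogens are pyridine-type — their lone pairs lie in the ring plane, leaving one electron in the p orbital; the carbanion's lone pair occupies the p orbital); the conjugation is uninterrupted.
π-electron count: 6 × 2 = 12 from the double-bond units + 2 from the CH(-) atom = 14.
14 = 4(3) + 2, which satisfies Hückel's 4n+2 rule.

Aromatic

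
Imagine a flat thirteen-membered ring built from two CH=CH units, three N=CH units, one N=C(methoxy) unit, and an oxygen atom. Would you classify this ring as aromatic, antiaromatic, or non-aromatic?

Aromatic

All ring atoms are sp² and supply a p orbital to the ring (every atom in a ring double bond is sp² and brings one electron to the p orbital; each =N– nitrogen is pyridine-type (lone pair in the sp² plane, one electron in the p orbital); the oxygen donates one lone pair from its p orbital); the conjugation is uninterrupted.
π-electron count: 6 × 2 = 12 from the double-bond units + 2 from the O atom = 14.
14 = 4(3) + 2, which satisfies Hückel's 4n+2 rule.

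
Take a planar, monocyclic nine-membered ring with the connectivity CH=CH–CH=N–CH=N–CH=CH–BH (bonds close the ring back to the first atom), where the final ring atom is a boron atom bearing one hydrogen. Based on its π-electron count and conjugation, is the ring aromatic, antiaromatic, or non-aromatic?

Every ring atom contributes a p orbital perpendicular to the ring (each doubly-bonded ring atom is sp² with one p-orbital electron; each =N– nitrogen is pyridine-type (lone pair in the sp² plane, one electron in the p orbital); the boron has an empty p orbital), so the π system is cyclic and fully conjugated.
Adding the contributions, 4 × 2 = 8 from the double-bond units + 0 from the BH atom = 8.
With 8 = 4·2 π electrons, Hückel's rule classifies the planar ring as antiaromatic.

Antiaromatic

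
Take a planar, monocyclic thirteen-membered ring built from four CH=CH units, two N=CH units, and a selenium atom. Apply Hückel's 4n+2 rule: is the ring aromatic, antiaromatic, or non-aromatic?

Aromatic

The p orbitals form a continuous loop: each doubly-bonded ring atom is sp² with one p-orbital electron; each =N– nitrogen is pyridine-type (lone pair in the sp² plane, one electron in the p orbital); the selenium donates one lone pair from its p orbital. The ring is fully conjugated.
Counting π electrons: 6 × 2 = 12 from the double-bond units + 2 from the Se atom = 14.
That gives a 4n+2 count (14, n = 3).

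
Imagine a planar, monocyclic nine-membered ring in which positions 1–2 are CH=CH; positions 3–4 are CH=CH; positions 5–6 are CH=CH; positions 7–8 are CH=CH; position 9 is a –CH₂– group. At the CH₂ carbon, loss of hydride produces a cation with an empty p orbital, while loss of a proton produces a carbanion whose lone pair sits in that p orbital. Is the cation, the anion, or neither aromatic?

The anion

Both ions have a continuous loop of p orbitals — each ring atom is sp².
Cation: 4 × 2 + 0 = 8 π electrons → 4(2), antiaromatic.
Anion: 4 × 2 + 2 = 10 π electrons → 4(2)+2, aromatic.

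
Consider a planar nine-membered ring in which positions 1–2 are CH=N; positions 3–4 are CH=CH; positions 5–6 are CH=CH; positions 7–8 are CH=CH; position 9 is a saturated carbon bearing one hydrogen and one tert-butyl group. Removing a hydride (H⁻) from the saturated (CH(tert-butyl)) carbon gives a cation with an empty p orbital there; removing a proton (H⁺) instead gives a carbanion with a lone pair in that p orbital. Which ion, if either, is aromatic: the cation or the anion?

Once that carbon is sp², every ring atom has a p orbital and both ions are fully conjugated.
Cation: 4 × 2 + 0 = 8 π electrons → 4(2), antiaromatic.
Anion: 4 × 2 + 2 = 10 π electrons → 4(2)+2, aromatic.

The anion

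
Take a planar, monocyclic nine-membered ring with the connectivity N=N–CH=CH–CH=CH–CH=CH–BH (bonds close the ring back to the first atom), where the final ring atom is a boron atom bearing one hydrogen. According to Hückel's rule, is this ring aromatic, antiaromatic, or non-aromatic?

The p orbitals form a continuous loop: each doubly-bonded ring atom is sp² with one p-orbital electron; each sp² =N– keeps its lone pair in-plane and puts one electron into the π system; the boron has an empty p orbital. The ring is fully conjugated.
π-electron count: 4 × 2 = 8 from the double-bond units + 0 from the BH atom = 8.
8 is a 4n count (n = 2), so the planar conjugated ring is antiaromatic.

Antiaromatic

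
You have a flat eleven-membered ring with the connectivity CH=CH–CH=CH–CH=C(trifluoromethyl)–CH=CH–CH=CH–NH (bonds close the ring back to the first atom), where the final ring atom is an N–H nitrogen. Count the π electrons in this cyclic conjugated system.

All ring atoms are sp² and supply a p orbital to the ring (each doubly-bonded ring atom is sp² with one p-orbital electron; the pyrrole-type nitrogen donates its lone pair from the p orbital); the conjugation is uninterrupted.
Counting π electrons: 5 × 2 = 10 from the double-bond units + 2 from the NH atom = 12.

12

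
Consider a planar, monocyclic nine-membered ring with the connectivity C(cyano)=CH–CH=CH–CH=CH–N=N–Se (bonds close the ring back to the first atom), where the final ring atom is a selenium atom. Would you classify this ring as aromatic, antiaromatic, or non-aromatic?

Aromatic

All ring atoms are sp² and supply a p orbital to the ring (the double-bond atoms are sp², each contributing one p electron; each sp² =N– keeps its lone pair in-plane and puts one electron into the π system; the selenium donates one lone pair from its p orbital); the conjugation is uninterrupted.
Adding the contributions, 4 × 2 = 8 from the double-bond units + 2 from the Se atom = 10.
With 10 π electrons (n = 2), the Hückel 4n+2 condition holds.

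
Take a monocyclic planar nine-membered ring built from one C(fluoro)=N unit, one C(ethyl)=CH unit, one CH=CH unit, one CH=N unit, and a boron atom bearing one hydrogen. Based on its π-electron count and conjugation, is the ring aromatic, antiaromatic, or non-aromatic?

The p orbitals form a continuous loop: the double-bond atoms are sp², each contributing one p electron; each =N– nitrogen is pyridine-type (lone pair in the sp² plane, one electron in the p orbital); the boron has an empty p orbital. The ring is fully conjugated.
π-electron count: 4 × 2 = 8 from the double-bond units + 0 from the BH atom = 8.
A 4n π count (8, n = 2) in a planar conjugated ring means antiaromatic.

Antiaromatic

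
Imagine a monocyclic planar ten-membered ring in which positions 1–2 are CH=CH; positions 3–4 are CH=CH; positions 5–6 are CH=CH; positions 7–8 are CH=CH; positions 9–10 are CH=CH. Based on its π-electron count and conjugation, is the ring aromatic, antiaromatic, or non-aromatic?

The p orbitals form a continuous loop: the double-bond atoms are sp², each contributing one p electron. The ring is fully conjugated.
Tallying contributions gives 5 × 2 = 10 from the 5 double-bond units.
10 = 4(2) + 2, which satisfies Hückel's 4n+2 rule.

Aromatic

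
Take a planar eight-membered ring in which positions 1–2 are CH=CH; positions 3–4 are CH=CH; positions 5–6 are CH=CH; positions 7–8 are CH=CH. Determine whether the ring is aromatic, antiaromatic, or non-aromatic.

Antiaromatic

All ring atoms are sp² and supply a p orbital to the ring (the double-bond atoms are sp², each contributing one p electron); the conjugation is uninterrupted.
π-electron count: 4 × 2 = 8 from the 4 double-bond units.
8 = 4(2); a planar, fully conjugated 4n system is antiaromatic.
(This ring is cyclooctatetraene.)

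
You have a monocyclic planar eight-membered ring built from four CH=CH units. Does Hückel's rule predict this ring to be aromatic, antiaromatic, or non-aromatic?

Check conjugation: each doubly-bonded ring atom is sp² with one p-orbital electron — every position has a p orbital, so the cyclic π system is continuous.
Tallying contributions gives 4 × 2 = 8 from the 4 double-bond units.
With 8 = 4·2 π electrons, Hückel's rule classifies the planar ring as antiaromatic.
(This ring is cyclooctatetraene.)

Antiaromatic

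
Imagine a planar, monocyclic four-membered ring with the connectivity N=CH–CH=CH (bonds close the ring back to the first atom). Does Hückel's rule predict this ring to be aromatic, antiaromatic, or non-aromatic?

Check conjugation: each doubly-bonded ring atom is sp² with one p-orbital electron; the doubly-bonded nitrogens are pyridine-type — their lone pairs lie in the ring plane, leaving one electron in the p orbital — every position has a p orbital, so the cyclic π system is continuous.
π-electron count: 2 × 2 = 4 from the 2 double-bond units.
4 = 4(1); a planar, fully conjugated 4n system is antiaromatic.

Antiaromatic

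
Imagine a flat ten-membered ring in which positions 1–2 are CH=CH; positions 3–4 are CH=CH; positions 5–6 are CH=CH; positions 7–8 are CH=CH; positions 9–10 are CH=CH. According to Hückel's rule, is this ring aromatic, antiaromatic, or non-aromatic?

All ring atoms are sp² and supply a p orbital to the ring (each doubly-bonded ring atom is sp² with one p-orbital electron); the conjugation is uninterrupted.
Adding the contributions, 5 × 2 = 10 from the 5 double-bond units.
With 10 π electrons (n = 2), the Hückel 4n+2 condition holds.

Aromatic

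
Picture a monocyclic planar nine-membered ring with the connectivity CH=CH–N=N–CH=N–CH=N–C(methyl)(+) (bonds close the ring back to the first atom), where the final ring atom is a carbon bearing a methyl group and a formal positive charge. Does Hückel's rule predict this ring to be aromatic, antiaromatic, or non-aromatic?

All ring atoms are sp² and supply a p orbital to the ring (every atom in a ring double bond is sp² and brings one electron to the p orbital; the doubly-bonded nitrogens are pyridine-type — their lone pairs lie in the ring plane, leaving one electron in the p orbital; the carbocation has an empty p orbital); the conjugation is uninterrupted.
π-electron count: 4 × 2 = 8 from the double-bond units + 0 from the C(methyl)(+) atom = 8.
With 8 = 4·2 π electrons, Hückel's rule classifies the planar ring as antiaromatic.

Antiaromatic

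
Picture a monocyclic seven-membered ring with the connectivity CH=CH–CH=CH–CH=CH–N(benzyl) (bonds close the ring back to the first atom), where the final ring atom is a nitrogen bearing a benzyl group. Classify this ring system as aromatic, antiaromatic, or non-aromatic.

Every ring atom contributes a p orbital perpendicular to the ring (the double-bond atoms are sp², each contributing one p electron; the pyrrole-type nitrogen donates its lone pair from the p orbital), so the π system is cyclic and fully conjugated.
π-electron count: 3 × 2 = 6 from the double-bond units + 2 from the N(benzyl) atom = 8.
A 4n π count (8, n = 2) in a planar conjugated ring means antiaromatic.

Antiaromatic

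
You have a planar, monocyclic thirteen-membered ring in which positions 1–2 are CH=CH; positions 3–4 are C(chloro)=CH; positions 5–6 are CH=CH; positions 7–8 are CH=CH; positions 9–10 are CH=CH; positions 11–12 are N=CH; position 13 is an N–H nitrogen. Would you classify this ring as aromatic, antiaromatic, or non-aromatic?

Check conjugation: each doubly-bonded ring atom is sp² with one p-orbital electron; each sp² =N– keeps its lone pair in-plane and puts one electron into the π system; the pyrrole-type nitrogen donates its lone pair from the p orbital — every position has a p orbital, so the cyclic π system is continuous.
π-electron count: 6 × 2 = 12 from the double-bond units + 2 from the NH atom = 14.
With 14 π electrons (n = 3), the Hückel 4n+2 condition holds.

Aromatic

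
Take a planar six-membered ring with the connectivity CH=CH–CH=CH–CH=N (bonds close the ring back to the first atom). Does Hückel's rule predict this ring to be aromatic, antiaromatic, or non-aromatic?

Check conjugation: each doubly-bonded ring atom is sp² with one p-orbital electron; each sp² =N– keeps its lone pair in-plane and puts one electron into the π system — every position has a p orbital, so the cyclic π system is continuous.
Counting π electrons: 3 × 2 = 6 from the 3 double-bond units.
Since 6 = 4·1 + 2, the ring meets the 4n+2 criterion.

Aromatic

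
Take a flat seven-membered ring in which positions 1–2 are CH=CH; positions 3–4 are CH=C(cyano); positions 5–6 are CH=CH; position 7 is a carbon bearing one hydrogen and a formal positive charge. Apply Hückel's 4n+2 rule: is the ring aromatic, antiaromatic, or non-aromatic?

Aromatic

The p orbitals form a continuous loop: each doubly-bonded ring atom is sp² with one p-orbital electron; the carbocation has an empty p orbital. The ring is fully conjugated.
Tallying contributions gives 3 × 2 = 6 from the double-bond units + 0 from the CH(+) atom = 6.
6 = 4(1) + 2, which satisfies Hückel's 4n+2 rule.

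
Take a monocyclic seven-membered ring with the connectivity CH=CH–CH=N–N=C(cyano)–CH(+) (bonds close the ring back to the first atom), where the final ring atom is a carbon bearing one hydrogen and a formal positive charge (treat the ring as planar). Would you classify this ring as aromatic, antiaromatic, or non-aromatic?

All ring atoms are sp² and supply a p orbital to the ring (every atom in a ring double bond is sp² and brings one electron to the p orbital; each =N– nitrogen is pyridine-type (lone pair in the sp² plane, one electron in the p orbital); the carbocation has an empty p orbital); the conjugation is uninterrupted.
π-electron count: 3 × 2 = 6 from the double-bond units + 0 from the CH(+) atom = 6.
That gives a 4n+2 count (6, n = 1).

Aromatic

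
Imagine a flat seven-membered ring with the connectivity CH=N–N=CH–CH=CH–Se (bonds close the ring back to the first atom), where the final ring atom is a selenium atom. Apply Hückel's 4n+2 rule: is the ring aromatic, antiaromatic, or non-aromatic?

The p orbitals form a continuous loop: each doubly-bonded ring atom is sp² with one p-orbital electron; each sp² =N– keeps its lone pair in-plane and puts one electron into the π system; the selenium donates one lone pair from its p orbital. The ring is fully conjugated.
Counting π electrons: 3 × 2 = 6 from the double-bond units + 2 from the Se atom = 8.
A 4n π count (8, n = 2) in a planar conjugated ring means antiaromatic.

Antiaromatic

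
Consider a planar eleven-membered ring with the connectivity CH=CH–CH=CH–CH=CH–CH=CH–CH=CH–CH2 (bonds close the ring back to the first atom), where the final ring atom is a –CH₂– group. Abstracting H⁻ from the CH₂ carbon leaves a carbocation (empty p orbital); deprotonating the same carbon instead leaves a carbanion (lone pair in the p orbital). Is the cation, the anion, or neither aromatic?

Once that carbon is sp², every ring atom has a p orbital and both ions are fully conjugated.
Cation: 5 × 2 + 0 = 10 π electrons → 4(2)+2, aromatic.
Anion: 5 × 2 + 2 = 12 π electrons → 4(3), antiaromatic.

The cation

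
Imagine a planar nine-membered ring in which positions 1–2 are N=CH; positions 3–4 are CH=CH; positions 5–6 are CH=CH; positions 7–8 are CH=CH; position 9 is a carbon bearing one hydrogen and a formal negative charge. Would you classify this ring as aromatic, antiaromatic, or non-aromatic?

Every ring atom contributes a p orbital perpendicular to the ring (the double-bond atoms are sp², each contributing one p electron; each =N– nitrogen is pyridine-type (lone pair in the sp² plane, one electron in the p orbital); the carbanion's lone pair occupies the p orbital), so the π system is cyclic and fully conjugated.
Counting π electrons: 4 × 2 = 8 from the double-bond units + 2 from the CH(-) atom = 10.
10 = 4(2) + 2, which satisfies Hückel's 4n+2 rule.

Aromatic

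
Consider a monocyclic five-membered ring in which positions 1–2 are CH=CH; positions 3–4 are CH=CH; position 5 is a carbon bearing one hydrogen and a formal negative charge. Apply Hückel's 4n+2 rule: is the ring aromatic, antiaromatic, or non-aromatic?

The p orbitals form a continuous loop: each doubly-bonded ring atom is sp² with one p-orbital electron; the carbanion's lone pair occupies the p orbital. The ring is fully conjugated.
Adding the contributions, 2 × 2 = 4 from the double-bond units + 2 from the CH(-) atom = 6.
Since 6 = 4·1 + 2, the ring meets the 4n+2 criterion.

Aromatic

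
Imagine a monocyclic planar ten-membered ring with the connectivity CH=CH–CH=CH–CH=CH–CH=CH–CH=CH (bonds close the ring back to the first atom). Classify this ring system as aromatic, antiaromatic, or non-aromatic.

The p orbitals form a continuous loop: the double-bond atoms are sp², each contributing one p electron. The ring is fully conjugated.
Counting π electrons: 5 × 2 = 10 from the 5 double-bond units.
With 10 π electrons (n = 2), the Hückel 4n+2 condition holds.

Aromatic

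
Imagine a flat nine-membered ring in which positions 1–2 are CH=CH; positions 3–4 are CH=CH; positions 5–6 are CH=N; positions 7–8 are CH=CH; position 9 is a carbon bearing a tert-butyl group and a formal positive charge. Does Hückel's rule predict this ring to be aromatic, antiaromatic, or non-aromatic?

Antiaromatic

Check conjugation: every atom in a ring double bond is sp² and brings one electron to the p orbital; each sp² =N– keeps its lone pair in-plane and puts one electron into the π system; the carbocation has an empty p orbital — every position has a p orbital, so the cyclic π system is continuous.
Adding the contributions, 4 × 2 = 8 from the double-bond units + 0 from the C(tert-butyl)(+) atom = 8.
8 = 4(2); a planar, fully conjugated 4n system is antiaromatic.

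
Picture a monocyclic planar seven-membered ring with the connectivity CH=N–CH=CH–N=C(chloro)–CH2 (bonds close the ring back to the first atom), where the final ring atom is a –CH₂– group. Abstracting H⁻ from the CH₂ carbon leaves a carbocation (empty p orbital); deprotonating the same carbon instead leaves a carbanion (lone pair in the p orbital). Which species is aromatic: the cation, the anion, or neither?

Both ions have a continuous loop of p orbitals — each ring atom is sp².
Cation: 3 × 2 + 0 = 6 π electrons → 4(1)+2, aromatic.
Anion: 3 × 2 + 2 = 8 π electrons → 4(2), antiaromatic.

The cation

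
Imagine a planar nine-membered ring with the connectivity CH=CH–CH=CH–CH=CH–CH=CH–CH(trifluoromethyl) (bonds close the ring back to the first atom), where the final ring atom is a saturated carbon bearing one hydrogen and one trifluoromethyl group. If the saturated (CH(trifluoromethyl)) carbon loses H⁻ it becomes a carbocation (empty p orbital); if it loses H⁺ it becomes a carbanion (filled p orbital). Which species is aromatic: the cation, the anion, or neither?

The anion

Both ions have a continuous loop of p orbitals — each ring atom is sp².
Cation: 4 × 2 + 0 = 8 π electrons → 4(2), antiaromatic.
Anion: 4 × 2 + 2 = 10 π electrons → 4(2)+2, aromatic.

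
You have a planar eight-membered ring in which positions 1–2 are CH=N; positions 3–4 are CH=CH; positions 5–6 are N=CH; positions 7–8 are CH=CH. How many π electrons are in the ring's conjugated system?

8

Every ring atom contributes a p orbital perpendicular to the ring (the double-bond atoms are sp², each contributing one p electron; each sp² =N– keeps its lone pair in-plane and puts one electron into the π system), so the π system is cyclic and fully conjugated.
π-electron count: 4 × 2 = 8 from the 4 double-bond units.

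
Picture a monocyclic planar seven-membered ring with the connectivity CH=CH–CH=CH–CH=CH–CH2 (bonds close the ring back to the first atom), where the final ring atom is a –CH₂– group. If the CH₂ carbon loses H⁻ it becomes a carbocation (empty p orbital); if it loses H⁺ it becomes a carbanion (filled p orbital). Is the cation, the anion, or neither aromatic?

The cation

In either ion the ring is fully conjugated: every atom, including the new sp² carbon, supplies a p orbital.
Cation: 3 × 2 + 0 = 6 π electrons → 4(1)+2, aromatic.
Anion: 3 × 2 + 2 = 8 π electrons → 4(2), antiaromatic.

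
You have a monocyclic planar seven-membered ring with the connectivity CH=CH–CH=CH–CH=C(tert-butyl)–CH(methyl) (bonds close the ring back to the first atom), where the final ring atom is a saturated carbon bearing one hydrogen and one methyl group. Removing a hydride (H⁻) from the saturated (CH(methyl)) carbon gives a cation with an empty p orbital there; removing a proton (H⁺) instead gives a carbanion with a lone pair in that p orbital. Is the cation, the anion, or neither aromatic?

The cation

In both ions every ring atom is sp² and contributes a p orbital, so both rings are fully conjugated.
Cation: 3 × 2 + 0 = 6 π electrons → 4(1)+2, aromatic.
Anion: 3 × 2 + 2 = 8 π electrons → 4(2), antiaromatic.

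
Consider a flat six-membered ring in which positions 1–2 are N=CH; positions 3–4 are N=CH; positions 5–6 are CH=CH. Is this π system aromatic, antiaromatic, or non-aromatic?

Aromatic

All ring atoms are sp² and supply a p orbital to the ring (every atom in a ring double bond is sp² and brings one electron to the p orbital; each =N– nitrogen is pyridine-type (lone pair in the sp² plane, one electron in the p orbital)); the conjugation is uninterrupted.
Tallying contributions gives 3 × 2 = 6 from the 3 double-bond units.
With 6 π electrons (n = 1), the Hückel 4n+2 condition holds.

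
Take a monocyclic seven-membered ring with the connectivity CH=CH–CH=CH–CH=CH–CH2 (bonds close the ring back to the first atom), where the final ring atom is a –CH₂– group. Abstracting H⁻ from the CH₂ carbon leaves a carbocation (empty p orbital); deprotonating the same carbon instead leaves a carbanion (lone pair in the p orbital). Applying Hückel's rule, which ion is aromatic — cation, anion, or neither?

The cation

In both ions every ring atom is sp² and contributes a p orbital, so both rings are fully conjugated.
Cation: 3 × 2 + 0 = 6 π electrons → 4(1)+2, aromatic.
Anion: 3 × 2 + 2 = 8 π electrons → 4(2), antiaromatic.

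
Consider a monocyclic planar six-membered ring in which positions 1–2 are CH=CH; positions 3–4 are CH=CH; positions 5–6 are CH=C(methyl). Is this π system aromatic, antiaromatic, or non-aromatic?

Check conjugation: the double-bond atoms are sp², each contributing one p electron — every position has a p orbital, so the cyclic π system is continuous.
Adding the contributions, 3 × 2 = 6 from the 3 double-bond units.
That gives a 4n+2 count (6, n = 1).

Aromatic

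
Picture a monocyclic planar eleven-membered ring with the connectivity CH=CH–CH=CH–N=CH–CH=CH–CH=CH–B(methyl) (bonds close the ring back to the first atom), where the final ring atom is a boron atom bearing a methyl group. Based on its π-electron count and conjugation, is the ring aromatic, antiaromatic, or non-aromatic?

All ring atoms are sp² and supply a p orbital to the ring (every atom in a ring double bond is sp² and brings one electron to the p orbital; each sp² =N– keeps its lone pair in-plane and puts one electron into the π system; the boron has an empty p orbital); the conjugation is uninterrupted.
π-electron count: 5 × 2 = 10 from the double-bond units + 0 from the B(methyl) atom = 10.
That gives a 4n+2 count (10, n = 2).

Aromatic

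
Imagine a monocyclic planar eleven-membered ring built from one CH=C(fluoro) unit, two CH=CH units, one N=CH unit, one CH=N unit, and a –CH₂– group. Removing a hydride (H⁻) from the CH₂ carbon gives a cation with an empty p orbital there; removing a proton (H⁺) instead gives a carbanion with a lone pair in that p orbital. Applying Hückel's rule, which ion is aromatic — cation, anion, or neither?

In both ions every ring atom is sp² and contributes a p orbital, so both rings are fully conjugated.
Cation: 5 × 2 + 0 = 10 π electrons → 4(2)+2, aromatic.
Anion: 5 × 2 + 2 = 12 π electrons → 4(3), antiaromatic.

The cation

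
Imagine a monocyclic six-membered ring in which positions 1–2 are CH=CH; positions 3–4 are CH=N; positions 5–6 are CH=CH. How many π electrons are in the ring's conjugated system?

6

Check conjugation: the double-bond atoms are sp², each contributing one p electron; each =N– nitrogen is pyridine-type (lone pair in the sp² plane, one electron in the p orbital) — every position has a p orbital, so the cyclic π system is continuous.
Tallying contributions gives 3 × 2 = 6 from the 3 double-bond units.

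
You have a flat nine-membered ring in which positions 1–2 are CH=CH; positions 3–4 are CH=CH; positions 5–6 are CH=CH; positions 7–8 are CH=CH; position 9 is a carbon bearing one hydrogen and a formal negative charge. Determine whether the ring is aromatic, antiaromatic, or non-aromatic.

All ring atoms are sp² and supply a p orbital to the ring (the double-bond atoms are sp², each contributing one p electron; the carbanion's lone pair occupies the p orbital); the conjugation is uninterrupted.
π-electron count: 4 × 2 = 8 from the double-bond units + 2 from the CH(-) atom = 10.
With 10 π electrons (n = 2), the Hückel 4n+2 condition holds.

Aromatic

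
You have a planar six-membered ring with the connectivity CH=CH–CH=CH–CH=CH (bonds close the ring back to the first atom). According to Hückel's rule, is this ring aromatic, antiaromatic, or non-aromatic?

Aromatic

Check conjugation: the double-bond atoms are sp², each contributing one p electron — every position has a p orbital, so the cyclic π system is continuous.
Tallying contributions gives 3 × 2 = 6 from the 3 double-bond units.
Since 6 = 4·1 + 2, the ring meets the 4n+2 criterion.
(The species described is benzene.)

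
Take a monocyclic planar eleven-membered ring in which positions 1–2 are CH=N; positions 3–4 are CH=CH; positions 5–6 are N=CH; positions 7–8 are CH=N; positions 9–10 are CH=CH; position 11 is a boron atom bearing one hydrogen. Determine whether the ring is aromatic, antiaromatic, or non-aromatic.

Check conjugation: each doubly-bonded ring atom is sp² with one p-orbital electron; each sp² =N– keeps its lone pair in-plane and puts one electron into the π system; the boron has an empty p orbital — every position has a p orbital, so the cyclic π system is continuous.
Tallying contributions gives 5 × 2 = 10 from the double-bond units + 0 from the BH atom = 10.
That gives a 4n+2 count (10, n = 2).

Aromatic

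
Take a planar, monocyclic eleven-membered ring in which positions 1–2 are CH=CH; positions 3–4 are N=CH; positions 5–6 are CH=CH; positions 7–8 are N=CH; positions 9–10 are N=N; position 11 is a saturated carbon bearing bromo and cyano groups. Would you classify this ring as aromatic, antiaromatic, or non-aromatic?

The C(bromo)(cyano) position has four σ bonds — that saturated carbon is sp³ and has no p orbital in the ring π system — so the cyclic conjugation is interrupted.
A ring that is not fully conjugated cannot be aromatic or antiaromatic regardless of its π-electron count.

Non-aromatic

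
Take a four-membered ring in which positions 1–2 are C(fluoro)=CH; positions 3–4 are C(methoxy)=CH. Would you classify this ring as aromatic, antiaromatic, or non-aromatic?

Check conjugation: every atom in a ring double bond is sp² and brings one electron to the p orbital — every position has a p orbital, so the cyclic π system is continuous.
Counting π electrons: 2 × 2 = 4 from the 2 double-bond units.
4 = 4(1); a planar, fully conjugated 4n system is antiaromatic.

Antiaromatic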